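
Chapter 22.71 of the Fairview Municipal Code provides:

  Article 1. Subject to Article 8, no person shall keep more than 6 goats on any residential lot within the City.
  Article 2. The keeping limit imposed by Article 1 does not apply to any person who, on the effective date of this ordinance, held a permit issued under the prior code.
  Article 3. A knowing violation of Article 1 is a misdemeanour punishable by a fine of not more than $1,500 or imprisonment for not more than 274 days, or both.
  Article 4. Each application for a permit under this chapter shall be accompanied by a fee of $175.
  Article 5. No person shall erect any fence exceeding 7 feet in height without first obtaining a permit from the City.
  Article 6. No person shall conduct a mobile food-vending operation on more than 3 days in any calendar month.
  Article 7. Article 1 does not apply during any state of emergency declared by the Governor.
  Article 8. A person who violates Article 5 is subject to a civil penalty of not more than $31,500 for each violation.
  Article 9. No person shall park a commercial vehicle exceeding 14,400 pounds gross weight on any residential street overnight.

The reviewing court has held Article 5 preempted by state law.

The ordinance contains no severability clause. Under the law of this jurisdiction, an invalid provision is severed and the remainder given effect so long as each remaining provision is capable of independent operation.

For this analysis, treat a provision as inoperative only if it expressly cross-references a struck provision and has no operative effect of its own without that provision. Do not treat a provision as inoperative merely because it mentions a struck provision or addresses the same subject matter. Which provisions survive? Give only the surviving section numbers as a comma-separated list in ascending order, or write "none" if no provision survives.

Article 5 is struck. Article 8 has no operative effect of its own apart from Article 5 and is therefore inoperative. Although Article 1 refers to Article 8, its operative terms do not depend on Article 8, so it remains in effect. Under the stated default rule, only provisions that cannot operate independently fall away; the rest are enforced. The provisions still in force are Article 1, Article 2, Article 3, Article 4, Article 6, Article 7, and Article 9.

1, 2, 3, 4, 6, 7, 9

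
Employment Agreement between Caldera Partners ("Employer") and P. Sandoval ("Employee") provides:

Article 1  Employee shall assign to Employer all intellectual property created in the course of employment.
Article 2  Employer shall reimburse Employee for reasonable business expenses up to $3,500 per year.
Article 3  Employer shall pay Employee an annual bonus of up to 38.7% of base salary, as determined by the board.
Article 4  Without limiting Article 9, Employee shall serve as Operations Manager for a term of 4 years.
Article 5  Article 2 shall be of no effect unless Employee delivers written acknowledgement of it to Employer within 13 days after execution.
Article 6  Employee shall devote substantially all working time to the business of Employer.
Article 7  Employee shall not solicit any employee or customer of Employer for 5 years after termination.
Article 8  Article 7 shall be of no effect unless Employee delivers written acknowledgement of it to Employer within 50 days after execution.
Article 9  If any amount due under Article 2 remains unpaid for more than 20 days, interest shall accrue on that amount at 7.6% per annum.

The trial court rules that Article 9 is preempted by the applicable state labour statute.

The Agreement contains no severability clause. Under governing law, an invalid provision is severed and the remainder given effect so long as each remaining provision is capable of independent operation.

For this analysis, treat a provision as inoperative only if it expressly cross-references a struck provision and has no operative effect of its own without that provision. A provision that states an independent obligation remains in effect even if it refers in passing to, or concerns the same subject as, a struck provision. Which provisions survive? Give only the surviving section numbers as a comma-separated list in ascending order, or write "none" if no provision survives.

Article 9 is struck. Article 4 mentions Article 9 but its own obligation stands independently of Article 9, so Article 4 is not affected. No other provision's operative terms depend on Article 9. With no severability clause, the stated default rule severs what cannot stand and enforces each remaining provision that can operate on its own. That leaves Article 1, Article 2, Article 3, Article 4, Article 5, Article 6, Article 7, and Article 8 in effect.

1, 2, 3, 4, 5, 6, 7, 8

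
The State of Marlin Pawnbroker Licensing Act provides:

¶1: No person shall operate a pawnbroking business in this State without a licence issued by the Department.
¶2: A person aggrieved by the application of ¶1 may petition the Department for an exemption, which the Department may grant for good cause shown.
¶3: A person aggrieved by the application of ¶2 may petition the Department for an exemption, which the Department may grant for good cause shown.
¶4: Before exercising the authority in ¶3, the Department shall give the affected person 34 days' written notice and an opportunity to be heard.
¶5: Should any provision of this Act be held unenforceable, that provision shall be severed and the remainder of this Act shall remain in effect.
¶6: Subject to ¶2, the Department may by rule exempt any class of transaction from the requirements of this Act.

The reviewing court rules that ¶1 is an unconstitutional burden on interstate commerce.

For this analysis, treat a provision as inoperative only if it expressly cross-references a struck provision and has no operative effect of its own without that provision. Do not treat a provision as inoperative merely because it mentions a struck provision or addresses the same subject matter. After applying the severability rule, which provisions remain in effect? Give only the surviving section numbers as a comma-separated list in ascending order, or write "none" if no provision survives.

¶1 is struck. The only function of ¶2 is the exemption procedure for ¶1, so it cannot stand once ¶1 is removed. ¶3 has no operative effect of its own apart from ¶2 and is therefore inoperative. ¶4 merely fixes the notice-and-hearing requirement for ¶3; with ¶3 gone it has nothing to operate on and falls away. Although ¶6 refers to ¶2, its operative terms do not depend on ¶2, so it remains in effect. Under the severability clause in ¶5, the remaining provisions continue in force. ¶5 and ¶6 remain in effect.

5, 6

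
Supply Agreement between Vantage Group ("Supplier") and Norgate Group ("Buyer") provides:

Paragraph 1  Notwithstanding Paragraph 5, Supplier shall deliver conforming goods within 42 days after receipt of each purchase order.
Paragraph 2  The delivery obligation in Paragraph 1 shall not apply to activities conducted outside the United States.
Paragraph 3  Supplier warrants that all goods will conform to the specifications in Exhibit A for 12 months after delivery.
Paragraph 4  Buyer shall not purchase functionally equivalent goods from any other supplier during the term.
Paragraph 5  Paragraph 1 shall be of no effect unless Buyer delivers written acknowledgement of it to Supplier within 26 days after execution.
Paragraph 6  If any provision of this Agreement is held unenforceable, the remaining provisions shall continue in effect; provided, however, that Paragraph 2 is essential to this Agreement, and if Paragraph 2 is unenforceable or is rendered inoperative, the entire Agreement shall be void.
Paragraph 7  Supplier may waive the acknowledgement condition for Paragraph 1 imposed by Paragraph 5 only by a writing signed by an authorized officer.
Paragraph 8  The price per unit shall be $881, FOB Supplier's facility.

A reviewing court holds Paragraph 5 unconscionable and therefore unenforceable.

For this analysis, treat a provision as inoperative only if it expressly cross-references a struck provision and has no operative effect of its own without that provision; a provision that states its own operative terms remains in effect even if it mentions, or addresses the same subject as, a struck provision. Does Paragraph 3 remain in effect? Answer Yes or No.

Paragraph 5 is struck. Paragraph 7 has no operative effect of its own apart from Paragraph 5 and is therefore inoperative. Although Paragraph 1 refers to Paragraph 5, its operative terms do not depend on Paragraph 5, so it remains in effect. Paragraph 6 makes Paragraph 2 an essential term, but Paragraph 2 is unaffected, so the severability proviso in Paragraph 6 preserves the remaining provisions. The provisions still in force are Paragraph 1, Paragraph 2, Paragraph 3, Paragraph 4, Paragraph 6, and Paragraph 8. Paragraph 3 is among the surviving provisions, so the answer is yes.

Yes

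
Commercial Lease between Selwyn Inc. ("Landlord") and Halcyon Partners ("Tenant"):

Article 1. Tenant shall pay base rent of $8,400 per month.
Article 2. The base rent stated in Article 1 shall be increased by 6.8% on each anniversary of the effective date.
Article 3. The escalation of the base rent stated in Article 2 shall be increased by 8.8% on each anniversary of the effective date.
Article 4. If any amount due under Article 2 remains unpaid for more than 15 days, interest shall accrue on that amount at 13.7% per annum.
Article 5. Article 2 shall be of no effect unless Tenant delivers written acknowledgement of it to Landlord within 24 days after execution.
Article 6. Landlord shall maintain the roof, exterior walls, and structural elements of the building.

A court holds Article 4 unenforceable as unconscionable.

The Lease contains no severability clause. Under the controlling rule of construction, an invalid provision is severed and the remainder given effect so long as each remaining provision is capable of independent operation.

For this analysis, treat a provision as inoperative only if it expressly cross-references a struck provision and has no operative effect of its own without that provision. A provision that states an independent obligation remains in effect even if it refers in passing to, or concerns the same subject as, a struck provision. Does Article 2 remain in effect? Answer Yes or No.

Article 4 is struck. No other provision's operative terms depend on Article 4. Under the stated default rule, only provisions that cannot operate independently fall away; the rest are enforced. That leaves Article 1, Article 2, Article 3, Article 5, and Article 6 in effect. Article 2 is among the surviving provisions, so the answer is yes.

Yes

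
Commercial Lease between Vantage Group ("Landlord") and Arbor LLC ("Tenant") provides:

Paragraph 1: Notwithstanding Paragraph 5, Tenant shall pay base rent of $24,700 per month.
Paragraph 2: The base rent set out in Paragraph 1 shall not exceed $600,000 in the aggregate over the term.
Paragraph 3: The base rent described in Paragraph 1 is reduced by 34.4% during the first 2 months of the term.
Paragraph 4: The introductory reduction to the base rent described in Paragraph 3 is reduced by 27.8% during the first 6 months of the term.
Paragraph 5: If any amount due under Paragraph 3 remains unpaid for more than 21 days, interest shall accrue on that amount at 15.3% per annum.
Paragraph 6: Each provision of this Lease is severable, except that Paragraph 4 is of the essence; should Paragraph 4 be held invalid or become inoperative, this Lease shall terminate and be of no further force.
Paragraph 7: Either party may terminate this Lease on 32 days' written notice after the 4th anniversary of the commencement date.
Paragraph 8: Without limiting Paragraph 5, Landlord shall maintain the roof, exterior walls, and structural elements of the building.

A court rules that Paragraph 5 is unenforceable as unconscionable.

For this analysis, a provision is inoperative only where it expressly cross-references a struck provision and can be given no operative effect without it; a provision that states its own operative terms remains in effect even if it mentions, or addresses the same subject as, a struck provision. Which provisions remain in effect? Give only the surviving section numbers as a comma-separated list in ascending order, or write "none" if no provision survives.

1, 2, 3, 4, 6, 7, 8

Paragraph 5 is struck. Paragraph 1 mentions Paragraph 5 but its own obligation stands independently of Paragraph 5, so Paragraph 1 is not affected. Paragraph 8 mentions Paragraph 5 but its own obligation stands independently of Paragraph 5, so Paragraph 8 is not affected. No other provision's operative terms depend on Paragraph 5. Paragraph 6 makes Paragraph 4 an essential term, but Paragraph 4 is unaffected, so the severability proviso in Paragraph 6 preserves the remaining provisions. That leaves Paragraph 1, Paragraph 2, Paragraph 3, Paragraph 4, Paragraph 6, Paragraph 7, and Paragraph 8 in effect.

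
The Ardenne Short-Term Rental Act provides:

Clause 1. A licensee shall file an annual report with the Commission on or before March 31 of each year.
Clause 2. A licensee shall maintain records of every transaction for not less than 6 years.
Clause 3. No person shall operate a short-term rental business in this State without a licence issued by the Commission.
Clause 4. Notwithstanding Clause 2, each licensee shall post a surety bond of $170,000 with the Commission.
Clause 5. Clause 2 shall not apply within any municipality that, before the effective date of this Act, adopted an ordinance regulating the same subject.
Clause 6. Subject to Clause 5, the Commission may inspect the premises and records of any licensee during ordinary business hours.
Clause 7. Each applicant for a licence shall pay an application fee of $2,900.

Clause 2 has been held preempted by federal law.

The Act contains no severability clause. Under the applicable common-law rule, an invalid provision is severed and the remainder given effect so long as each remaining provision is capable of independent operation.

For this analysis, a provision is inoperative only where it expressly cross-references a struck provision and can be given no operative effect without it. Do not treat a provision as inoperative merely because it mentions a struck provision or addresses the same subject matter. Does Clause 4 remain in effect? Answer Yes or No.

Clause 2 is struck. The only function of Clause 5 is the local-preemption carve-out from Clause 2, so it cannot stand once Clause 2 is removed. Clause 4 mentions Clause 2 but its own obligation stands independently of Clause 2, so Clause 4 is not affected. Although Clause 6 refers to Clause 5, its operative terms do not depend on Clause 5, so it remains in effect. With no severability clause, the stated default rule severs what cannot stand and enforces each remaining provision that can operate on its own. Clause 1, Clause 3, Clause 4, Clause 6, and Clause 7 remain in effect. Clause 4 is among the surviving provisions, so the answer is yes.

Yes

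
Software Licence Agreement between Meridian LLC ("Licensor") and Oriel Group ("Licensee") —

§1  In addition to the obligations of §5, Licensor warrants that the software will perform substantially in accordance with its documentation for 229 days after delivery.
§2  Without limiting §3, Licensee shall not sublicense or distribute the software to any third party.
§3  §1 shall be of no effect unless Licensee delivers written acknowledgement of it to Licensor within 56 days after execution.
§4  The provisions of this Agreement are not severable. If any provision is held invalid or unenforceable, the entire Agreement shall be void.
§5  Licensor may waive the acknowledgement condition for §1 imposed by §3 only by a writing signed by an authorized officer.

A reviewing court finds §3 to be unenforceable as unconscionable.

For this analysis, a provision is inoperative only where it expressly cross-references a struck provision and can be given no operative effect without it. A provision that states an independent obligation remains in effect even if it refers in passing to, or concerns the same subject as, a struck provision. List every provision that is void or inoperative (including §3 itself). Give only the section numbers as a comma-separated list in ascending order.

1, 2, 3, 4, 5

§3 is struck. The only function of §5 is the waiver condition for §3, so it cannot stand once §3 is removed. §4 provides that the Agreement is not severable, so the invalidity of any one provision voids the entire Agreement. No provision of the Agreement survives.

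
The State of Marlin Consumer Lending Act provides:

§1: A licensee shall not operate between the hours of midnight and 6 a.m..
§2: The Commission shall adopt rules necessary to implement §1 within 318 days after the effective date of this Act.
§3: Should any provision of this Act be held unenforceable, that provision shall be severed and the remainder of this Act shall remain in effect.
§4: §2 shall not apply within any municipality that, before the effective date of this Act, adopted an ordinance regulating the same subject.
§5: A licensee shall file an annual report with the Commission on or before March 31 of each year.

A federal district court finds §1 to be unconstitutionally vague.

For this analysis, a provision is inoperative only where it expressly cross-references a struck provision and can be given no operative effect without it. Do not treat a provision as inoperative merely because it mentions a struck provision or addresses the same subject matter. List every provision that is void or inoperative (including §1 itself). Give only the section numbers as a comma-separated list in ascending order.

§1 is struck. §2 has no operative effect of its own apart from §1 and is therefore inoperative. The only function of §4 is the local-preemption carve-out from §2, so it cannot stand once §2 is removed. Under the severability clause in §3, the remaining provisions continue in force. §3 and §5 remain in effect.

1, 2, 4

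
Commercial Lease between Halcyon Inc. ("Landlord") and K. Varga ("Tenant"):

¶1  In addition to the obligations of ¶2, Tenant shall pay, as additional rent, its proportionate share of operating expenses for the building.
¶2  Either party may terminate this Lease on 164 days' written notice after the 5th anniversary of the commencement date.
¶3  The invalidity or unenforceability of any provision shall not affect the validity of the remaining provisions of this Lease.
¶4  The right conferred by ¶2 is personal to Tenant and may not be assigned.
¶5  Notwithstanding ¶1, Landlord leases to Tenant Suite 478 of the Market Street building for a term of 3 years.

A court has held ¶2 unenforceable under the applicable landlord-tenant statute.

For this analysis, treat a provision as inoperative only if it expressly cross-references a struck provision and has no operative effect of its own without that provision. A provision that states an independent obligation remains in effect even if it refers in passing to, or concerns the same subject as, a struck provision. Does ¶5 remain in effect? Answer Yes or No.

¶2 is struck. ¶4 has no operative effect of its own apart from ¶2 and is therefore inoperative. Although ¶1 refers to ¶2, its operative terms do not depend on ¶2, so it remains in effect. ¶3 is a severability clause and preserves every provision that can still be given independent effect. That leaves ¶1, ¶3, and ¶5 in effect. ¶5 is among the surviving provisions, so the answer is yes.

Yes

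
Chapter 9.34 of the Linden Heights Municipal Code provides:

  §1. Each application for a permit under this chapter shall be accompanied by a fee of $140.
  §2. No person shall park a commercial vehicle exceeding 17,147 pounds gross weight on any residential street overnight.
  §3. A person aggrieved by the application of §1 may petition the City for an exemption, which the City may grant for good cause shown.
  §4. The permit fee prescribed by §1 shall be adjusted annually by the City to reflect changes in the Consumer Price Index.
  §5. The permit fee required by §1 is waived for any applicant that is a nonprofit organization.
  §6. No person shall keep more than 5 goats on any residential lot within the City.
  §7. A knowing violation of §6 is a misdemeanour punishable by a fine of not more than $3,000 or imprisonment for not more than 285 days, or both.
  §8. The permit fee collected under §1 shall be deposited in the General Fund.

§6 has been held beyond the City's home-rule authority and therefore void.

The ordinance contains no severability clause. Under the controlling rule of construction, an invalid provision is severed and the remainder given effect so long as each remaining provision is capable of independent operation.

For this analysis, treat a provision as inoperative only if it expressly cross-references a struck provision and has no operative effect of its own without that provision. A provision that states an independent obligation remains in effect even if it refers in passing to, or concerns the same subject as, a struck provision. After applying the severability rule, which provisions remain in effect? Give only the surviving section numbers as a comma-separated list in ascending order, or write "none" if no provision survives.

1, 2, 3, 4, 5, 8

§6 is struck. §7 operates only by reference to §6, so it falls with §6. With no severability clause, the stated default rule severs what cannot stand and enforces each remaining provision that can operate on its own. §1, §2, §3, §4, §5, and §8 remain in effect.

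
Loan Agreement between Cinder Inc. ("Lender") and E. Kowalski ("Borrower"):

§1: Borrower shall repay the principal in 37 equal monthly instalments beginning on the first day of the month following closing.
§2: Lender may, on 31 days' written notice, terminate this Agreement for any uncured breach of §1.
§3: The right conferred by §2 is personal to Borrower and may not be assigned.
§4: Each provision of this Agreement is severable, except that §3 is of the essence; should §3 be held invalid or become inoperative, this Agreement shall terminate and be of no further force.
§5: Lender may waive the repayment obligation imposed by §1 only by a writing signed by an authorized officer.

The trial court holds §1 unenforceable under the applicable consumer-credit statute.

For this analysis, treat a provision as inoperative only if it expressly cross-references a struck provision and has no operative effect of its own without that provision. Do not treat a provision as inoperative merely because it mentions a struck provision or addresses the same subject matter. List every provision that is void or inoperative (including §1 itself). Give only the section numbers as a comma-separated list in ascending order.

§1 is struck. §2 has no operative effect of its own apart from §1 and is therefore inoperative. §5 has no operative effect of its own apart from §1 and is therefore inoperative. §3 operates only by reference to §2, so it falls with §2. §4 makes §3 an essential term, and §3 has been rendered inoperative by the cascade; under §4, the entire Agreement is therefore void. No provision of the Agreement survives.

1, 2, 3, 4, 5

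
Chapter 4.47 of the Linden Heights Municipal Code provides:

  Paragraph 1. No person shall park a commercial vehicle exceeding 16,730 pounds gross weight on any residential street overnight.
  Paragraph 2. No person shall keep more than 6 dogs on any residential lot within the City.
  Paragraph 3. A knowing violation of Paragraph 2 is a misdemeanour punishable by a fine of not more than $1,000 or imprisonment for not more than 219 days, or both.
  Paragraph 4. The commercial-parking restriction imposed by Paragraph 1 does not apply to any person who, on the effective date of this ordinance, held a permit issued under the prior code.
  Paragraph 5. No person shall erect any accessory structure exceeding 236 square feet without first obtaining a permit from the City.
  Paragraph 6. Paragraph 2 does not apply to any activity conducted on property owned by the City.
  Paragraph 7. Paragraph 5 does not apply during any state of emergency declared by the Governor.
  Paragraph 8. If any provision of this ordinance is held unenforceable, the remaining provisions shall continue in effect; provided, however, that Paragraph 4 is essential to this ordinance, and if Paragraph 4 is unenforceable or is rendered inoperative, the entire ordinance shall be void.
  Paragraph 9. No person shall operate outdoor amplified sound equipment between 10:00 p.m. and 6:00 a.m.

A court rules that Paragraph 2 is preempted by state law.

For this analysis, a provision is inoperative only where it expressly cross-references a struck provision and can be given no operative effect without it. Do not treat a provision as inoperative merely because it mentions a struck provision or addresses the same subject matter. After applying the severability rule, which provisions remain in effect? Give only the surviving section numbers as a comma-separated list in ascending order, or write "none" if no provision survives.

Paragraph 2 is struck. Paragraph 3 has no operative effect of its own apart from Paragraph 2 and is therefore inoperative. Paragraph 6 merely fixes the public-property exemption from Paragraph 2; with Paragraph 2 gone it has nothing to operate on and falls away. Paragraph 8 makes Paragraph 4 an essential term, but Paragraph 4 is unaffected, so the severability proviso in Paragraph 8 preserves the remaining provisions. Paragraph 1, Paragraph 4, Paragraph 5, Paragraph 7, Paragraph 8, and Paragraph 9 remain in effect.

1, 4, 5, 7, 8, 9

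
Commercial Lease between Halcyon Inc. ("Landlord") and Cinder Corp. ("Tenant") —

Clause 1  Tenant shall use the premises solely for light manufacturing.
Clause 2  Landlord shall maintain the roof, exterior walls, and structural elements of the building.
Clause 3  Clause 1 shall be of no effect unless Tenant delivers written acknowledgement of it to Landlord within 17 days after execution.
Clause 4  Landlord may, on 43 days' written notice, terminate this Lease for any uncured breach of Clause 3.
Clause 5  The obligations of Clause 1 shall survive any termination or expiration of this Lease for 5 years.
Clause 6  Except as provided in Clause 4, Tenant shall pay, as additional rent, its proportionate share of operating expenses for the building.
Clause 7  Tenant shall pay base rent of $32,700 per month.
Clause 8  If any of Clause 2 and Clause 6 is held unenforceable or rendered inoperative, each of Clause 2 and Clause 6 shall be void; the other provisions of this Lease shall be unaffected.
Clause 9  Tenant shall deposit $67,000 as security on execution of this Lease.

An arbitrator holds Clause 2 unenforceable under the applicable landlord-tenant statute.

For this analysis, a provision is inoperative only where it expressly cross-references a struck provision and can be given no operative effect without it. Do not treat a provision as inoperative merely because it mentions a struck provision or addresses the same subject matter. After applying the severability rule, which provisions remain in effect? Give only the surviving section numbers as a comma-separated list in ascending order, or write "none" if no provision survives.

1, 3, 4, 5, 7, 8, 9

Clause 2 is struck. No other provision's operative terms depend on Clause 2. Clause 8 declares Clause 2 and Clause 6 mutually dependent; since one of them has fallen, all of them are of no effect. That brings down Clause 6 as well. The remainder continues in force under Clause 8. The provisions still in force are Clause 1, Clause 3, Clause 4, Clause 5, Clause 7, Clause 8, and Clause 9.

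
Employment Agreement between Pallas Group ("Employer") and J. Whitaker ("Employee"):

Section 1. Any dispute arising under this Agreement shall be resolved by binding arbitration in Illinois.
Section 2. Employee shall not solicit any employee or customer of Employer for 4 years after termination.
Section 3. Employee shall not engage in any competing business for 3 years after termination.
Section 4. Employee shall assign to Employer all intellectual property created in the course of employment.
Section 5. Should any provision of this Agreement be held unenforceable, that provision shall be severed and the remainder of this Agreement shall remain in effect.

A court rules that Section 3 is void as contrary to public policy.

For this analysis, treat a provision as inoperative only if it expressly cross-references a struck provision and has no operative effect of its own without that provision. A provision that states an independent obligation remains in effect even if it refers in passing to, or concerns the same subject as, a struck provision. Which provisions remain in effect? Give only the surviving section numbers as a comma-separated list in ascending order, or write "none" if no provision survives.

Section 3 is struck. Nothing else in the Agreement is defined by reference to Section 3. Section 5 is a severability clause and preserves every provision that can still be given independent effect. That leaves Section 1, Section 2, Section 4, and Section 5 in effect.

1, 2, 4, 5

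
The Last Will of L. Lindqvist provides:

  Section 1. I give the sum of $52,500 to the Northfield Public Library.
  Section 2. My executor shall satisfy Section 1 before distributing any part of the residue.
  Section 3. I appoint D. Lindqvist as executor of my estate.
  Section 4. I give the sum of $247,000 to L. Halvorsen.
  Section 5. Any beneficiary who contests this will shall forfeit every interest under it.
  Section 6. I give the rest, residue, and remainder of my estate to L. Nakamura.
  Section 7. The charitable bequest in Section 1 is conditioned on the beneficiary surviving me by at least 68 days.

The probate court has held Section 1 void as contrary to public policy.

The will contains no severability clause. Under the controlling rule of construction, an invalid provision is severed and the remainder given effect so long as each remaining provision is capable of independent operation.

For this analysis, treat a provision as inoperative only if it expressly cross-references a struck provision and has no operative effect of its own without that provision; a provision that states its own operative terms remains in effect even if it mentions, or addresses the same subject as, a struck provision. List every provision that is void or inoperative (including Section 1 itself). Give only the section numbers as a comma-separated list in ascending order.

Section 1 is struck. Section 2 merely fixes the priority direction for Section 1; with Section 1 gone it has nothing to operate on and falls away. Section 7 operates only by reference to Section 1, so it falls with Section 1. Under the stated default rule, only provisions that cannot operate independently fall away; the rest are enforced. Section 3, Section 4, Section 5, and Section 6 remain in effect.

1, 2, 7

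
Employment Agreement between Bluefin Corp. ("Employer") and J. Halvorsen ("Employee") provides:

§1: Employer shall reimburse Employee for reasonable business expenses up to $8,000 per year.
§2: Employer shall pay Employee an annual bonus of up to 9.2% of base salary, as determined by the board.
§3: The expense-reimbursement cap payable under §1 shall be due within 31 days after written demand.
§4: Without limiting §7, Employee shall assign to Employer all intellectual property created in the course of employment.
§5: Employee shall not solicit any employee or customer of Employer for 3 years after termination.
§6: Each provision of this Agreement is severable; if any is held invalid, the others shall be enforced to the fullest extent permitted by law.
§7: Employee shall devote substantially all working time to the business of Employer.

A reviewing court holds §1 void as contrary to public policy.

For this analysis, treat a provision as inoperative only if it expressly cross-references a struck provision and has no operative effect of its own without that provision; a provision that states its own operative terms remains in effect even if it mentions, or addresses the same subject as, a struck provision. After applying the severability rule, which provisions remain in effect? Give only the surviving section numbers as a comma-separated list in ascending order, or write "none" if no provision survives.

§1 is struck. §3 does nothing except set the payment deadline for the expense-reimbursement cap by reference to §1; with §1 gone it has no independent effect and is inoperative. Under the severability clause in §6, the remaining provisions continue in force. §2, §4, §5, §6, and §7 remain in effect.

2, 4, 5, 6, 7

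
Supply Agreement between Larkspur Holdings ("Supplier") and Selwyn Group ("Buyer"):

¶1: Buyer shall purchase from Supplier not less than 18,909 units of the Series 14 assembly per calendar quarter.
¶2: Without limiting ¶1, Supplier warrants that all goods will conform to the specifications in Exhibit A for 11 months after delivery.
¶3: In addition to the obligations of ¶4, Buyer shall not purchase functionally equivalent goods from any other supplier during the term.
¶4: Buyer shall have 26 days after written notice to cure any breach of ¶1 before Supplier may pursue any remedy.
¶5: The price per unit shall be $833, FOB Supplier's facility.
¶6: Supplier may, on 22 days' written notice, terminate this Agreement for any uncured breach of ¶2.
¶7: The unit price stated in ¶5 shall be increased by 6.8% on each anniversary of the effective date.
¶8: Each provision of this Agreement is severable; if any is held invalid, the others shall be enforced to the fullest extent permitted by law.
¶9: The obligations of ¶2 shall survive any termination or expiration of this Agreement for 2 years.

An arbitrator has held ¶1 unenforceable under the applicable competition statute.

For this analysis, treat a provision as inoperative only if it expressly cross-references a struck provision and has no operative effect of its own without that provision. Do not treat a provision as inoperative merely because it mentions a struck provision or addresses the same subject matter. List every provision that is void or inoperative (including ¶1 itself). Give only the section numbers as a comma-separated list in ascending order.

1, 4

¶1 is struck. ¶4 operates only by reference to ¶1, so it falls with ¶1. ¶3 mentions ¶4 but its own obligation stands independently of ¶4, so ¶3 is not affected. Although ¶2 refers to ¶1, its operative terms do not depend on ¶1, so it remains in effect. Under the severability clause in ¶8, the remaining provisions continue in force. That leaves ¶2, ¶3, ¶5, ¶6, ¶7, ¶8, and ¶9 in effect.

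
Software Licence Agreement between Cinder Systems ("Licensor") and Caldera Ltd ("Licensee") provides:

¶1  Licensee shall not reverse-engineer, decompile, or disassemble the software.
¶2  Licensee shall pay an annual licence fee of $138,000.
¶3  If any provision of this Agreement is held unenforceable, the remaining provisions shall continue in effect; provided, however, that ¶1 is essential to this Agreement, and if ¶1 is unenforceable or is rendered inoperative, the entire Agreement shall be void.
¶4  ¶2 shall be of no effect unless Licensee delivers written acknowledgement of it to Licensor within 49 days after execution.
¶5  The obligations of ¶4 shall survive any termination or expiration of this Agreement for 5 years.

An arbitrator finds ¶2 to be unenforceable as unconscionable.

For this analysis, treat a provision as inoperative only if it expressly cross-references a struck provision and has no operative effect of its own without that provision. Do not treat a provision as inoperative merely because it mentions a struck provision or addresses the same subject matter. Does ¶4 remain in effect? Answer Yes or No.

No

¶2 is struck. The only function of ¶4 is the acknowledgement condition for ¶2, so it cannot stand once ¶2 is removed. ¶5 merely fixes the survival period for ¶4; with ¶4 gone it has nothing to operate on and falls away. ¶3 makes ¶1 an essential term, but ¶1 is unaffected, so the severability proviso in ¶3 preserves the remaining provisions. The provisions still in force are ¶1 and ¶3. ¶4 is among the inoperative provisions, so the answer is no.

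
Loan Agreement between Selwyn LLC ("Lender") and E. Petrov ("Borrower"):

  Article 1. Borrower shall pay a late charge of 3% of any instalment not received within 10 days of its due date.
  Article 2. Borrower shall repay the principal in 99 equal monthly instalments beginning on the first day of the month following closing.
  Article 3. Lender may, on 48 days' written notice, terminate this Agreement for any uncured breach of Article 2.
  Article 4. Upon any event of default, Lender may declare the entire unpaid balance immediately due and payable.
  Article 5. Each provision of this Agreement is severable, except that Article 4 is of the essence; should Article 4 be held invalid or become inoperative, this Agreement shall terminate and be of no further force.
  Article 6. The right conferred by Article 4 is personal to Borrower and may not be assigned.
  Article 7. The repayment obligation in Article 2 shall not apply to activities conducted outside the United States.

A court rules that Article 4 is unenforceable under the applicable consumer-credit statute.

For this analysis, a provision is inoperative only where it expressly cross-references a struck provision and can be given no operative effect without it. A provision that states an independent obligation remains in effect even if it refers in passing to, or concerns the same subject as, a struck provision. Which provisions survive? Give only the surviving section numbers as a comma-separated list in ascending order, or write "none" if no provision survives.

none

Article 4 is struck. Article 6 has no operative effect of its own apart from Article 4 and is therefore inoperative. Article 5 makes Article 4 an essential term, and Article 4 is the provision held invalid; under Article 5, the entire Agreement is therefore void. No provision of the Agreement survives.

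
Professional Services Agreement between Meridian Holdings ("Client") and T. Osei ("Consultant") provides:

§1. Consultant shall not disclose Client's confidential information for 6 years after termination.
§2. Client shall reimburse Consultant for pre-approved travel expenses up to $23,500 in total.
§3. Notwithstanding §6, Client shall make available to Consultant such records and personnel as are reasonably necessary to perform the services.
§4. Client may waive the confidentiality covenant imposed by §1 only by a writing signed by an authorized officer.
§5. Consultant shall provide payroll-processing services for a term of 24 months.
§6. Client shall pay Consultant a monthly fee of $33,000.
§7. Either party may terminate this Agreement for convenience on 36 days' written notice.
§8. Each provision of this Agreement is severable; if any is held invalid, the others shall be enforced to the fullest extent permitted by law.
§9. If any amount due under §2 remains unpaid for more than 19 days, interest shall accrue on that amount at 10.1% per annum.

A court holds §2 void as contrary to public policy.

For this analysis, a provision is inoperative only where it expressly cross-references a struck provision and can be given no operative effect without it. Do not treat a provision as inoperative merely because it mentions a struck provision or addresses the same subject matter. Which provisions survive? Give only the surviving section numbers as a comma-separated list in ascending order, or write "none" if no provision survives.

1, 3, 4, 5, 6, 7, 8

§2 is struck. §9 does nothing except set the default interest on the expense reimbursement by reference to §2; with §2 gone it has no independent effect and is inoperative. §8 is a severability clause and preserves every provision that can still be given independent effect. The provisions still in force are §1, §3, §4, §5, §6, §7, and §8.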